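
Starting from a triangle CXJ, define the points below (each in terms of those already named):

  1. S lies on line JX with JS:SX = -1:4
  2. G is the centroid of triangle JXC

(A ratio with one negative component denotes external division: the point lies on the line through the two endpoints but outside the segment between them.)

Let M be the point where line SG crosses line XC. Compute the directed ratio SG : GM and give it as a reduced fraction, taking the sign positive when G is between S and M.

Choose coordinates C = (0, 0), X = (1, 0), J = (0, 1).
1. S lies on line JX with JS:SX = -1:4 ⇒ S = (-1/3, 4/3)
2. G is the centroid of triangle JXC ⇒ G = (1/3, 1/3)
line SG meets XC at M = (5/9, 0)
G = S + t·(M−S) with t = 3/4, so SG:GM = 3/4:1/4

SG:GM = 3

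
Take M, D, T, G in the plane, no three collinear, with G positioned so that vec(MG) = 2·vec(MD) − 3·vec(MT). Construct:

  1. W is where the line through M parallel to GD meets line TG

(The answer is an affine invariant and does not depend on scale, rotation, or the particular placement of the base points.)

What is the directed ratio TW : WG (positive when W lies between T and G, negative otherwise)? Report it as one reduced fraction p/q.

TW:WG = -1/3

Assign M = (0, 0), D = (1, 0), T = (0, 1), G = (2, -3) — the answer is frame-independent, so this choice is without loss of generality.
1. W is where the line through M parallel to GD meets line TG ⇒ W = (-1, 3)
W = T + t·(G−T) with t = -1/2, so TW:WG = t:(1−t) = -1/2:3/2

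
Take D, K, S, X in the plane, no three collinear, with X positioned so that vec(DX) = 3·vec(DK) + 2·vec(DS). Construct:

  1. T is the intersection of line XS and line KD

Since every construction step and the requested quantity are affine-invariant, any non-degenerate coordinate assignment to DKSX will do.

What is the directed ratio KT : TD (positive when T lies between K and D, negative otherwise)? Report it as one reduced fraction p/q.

Assign D = (0, 0), K = (1, 0), S = (0, 1), X = (3, 2) — the answer is frame-independent, so this choice is without loss of generality.
1. T is the intersection of line XS and line KD ⇒ T = (-3, 0)
T = K + t·(D−K) with t = 4, so KT:TD = t:(1−t) = 4:-3

KT:TD = -4/3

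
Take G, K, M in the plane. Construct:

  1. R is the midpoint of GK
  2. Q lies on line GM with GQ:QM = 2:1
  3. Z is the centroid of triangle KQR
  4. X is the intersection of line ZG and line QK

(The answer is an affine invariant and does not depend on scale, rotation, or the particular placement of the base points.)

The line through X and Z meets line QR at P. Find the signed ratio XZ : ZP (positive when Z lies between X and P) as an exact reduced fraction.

Assign G = (0, 0), K = (1, 0), M = (0, 1) — the answer is frame-independent, so this choice is without loss of generality.
1. R is the midpoint of GK ⇒ R = (1/2, 0)
2. Q lies on line GM with GQ:QM = 2:1 ⇒ Q = (0, 2/3)
3. Z is the centroid of triangle KQR ⇒ Z = (1/2, 2/9)
4. X is the intersection of line ZG and line QK ⇒ X = (3/5, 4/15)
line XZ meets QR at P = (3/8, 1/6)
Z = X + t·(P−X) with t = 4/9, so XZ:ZP = 4/9:5/9

XZ:ZP = 4/5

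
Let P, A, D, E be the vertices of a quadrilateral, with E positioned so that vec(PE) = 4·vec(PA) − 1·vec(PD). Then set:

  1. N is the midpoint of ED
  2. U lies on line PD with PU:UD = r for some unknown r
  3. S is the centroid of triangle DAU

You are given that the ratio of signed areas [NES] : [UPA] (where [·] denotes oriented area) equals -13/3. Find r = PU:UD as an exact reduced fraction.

Set P = (0, 0), A = (1, 0), D = (0, 1), E = (4, -1); any affine frame gives the same invariant.
1. N is the midpoint of ED ⇒ N = (2, 0)
2. With PU:UD = r, write λ = r/(r+1) so U = P + λ·(D−P); U is affine-linear in λ
3. S is the centroid of triangle DAU ⇒ S is an affine combination of earlier points and hence also affine-linear in λ
Every point depending on U is an affine combination of U and λ-independent points, so each such coordinate is linear in λ; the λ² term in each signed area is a multiple of (D−P)×(D−P) = 0, so 2·[NES] and 2·[UPA] are each linear in λ. Evaluating at λ=0 and λ=1:
  2·[NES] = 2/3·λ − 1,   2·[UPA] = λ
So [NES]:[UPA] = (2/3·λ − 1) / (λ). Setting this equal to -13/3:
  2/3·λ − 1 = -13/3·(λ)  ⇒  λ = 1/5
Then r = λ/(1−λ) = (1/5)/(4/5) = 1/4. Check: with r = 1/4, U = (0, 1/5) and [NES]:[UPA] = -13/3 as required.

r = 1/4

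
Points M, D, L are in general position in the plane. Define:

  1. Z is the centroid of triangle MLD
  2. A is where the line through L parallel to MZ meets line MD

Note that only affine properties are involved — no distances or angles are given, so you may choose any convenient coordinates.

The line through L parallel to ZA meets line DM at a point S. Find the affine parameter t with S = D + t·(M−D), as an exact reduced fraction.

Work in coordinates with M = (0, 0), D = (1, 0), L = (0, 1).
1. Z is the centroid of triangle MLD ⇒ Z = (1/3, 1/3)
2. A is where the line through L parallel to MZ meets line MD ⇒ A = (-1, 0)
through L parallel to ZA: direction (-4/3, -1/3); meets DM at S = (-4, 0)
S = D + t·(M−D) with t = 5

t = 5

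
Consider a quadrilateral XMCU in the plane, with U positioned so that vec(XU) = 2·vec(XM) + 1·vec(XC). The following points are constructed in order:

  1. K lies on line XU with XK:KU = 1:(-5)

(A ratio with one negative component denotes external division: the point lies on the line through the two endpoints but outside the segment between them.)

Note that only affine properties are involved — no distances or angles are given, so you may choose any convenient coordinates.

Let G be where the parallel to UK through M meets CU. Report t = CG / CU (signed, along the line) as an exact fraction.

t = 3/2

Assign X = (0, 0), M = (1, 0), C = (0, 1), U = (2, 1) — the answer is frame-independent, so this choice is without loss of generality.
1. K lies on line XU with XK:KU = 1:(-5) ⇒ K = (-1/2, -1/4)
through M parallel to UK: direction (-5/2, -5/4); meets CU at G = (3, 1)
G = C + t·(U−C) with t = 3/2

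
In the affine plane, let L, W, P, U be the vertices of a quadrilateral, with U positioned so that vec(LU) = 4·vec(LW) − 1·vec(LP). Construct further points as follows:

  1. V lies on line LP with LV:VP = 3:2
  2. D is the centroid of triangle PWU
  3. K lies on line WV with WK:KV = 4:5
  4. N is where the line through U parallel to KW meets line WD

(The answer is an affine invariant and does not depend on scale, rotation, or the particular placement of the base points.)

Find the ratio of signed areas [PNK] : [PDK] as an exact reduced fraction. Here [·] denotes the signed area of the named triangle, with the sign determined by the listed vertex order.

[PNK]:[PDK] = 26/15

Set L = (0, 0), W = (1, 0), P = (0, 1), U = (4, -1); any affine frame gives the same invariant.
1. V lies on line LP with LV:VP = 3:2 ⇒ V = (0, 3/5)
2. D is the centroid of triangle PWU ⇒ D = (5/3, 0)
3. K lies on line WV with WK:KV = 4:5 ⇒ K = (5/9, 4/15)
4. N is where the line through U parallel to KW meets line WD ⇒ N = (7/3, 0)
2·[PNK] = -52/45, 2·[PDK] = -2/3
[PNK]:[PDK] = -52/45:-2/3 = 26/15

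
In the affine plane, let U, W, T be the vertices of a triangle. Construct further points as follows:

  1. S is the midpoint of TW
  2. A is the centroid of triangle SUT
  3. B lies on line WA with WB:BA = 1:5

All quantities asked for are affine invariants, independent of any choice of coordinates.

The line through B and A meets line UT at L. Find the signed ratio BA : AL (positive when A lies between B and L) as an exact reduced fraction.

BA:AL = 25/6

Choose coordinates U = (0, 0), W = (1, 0), T = (0, 1).
1. S is the midpoint of TW ⇒ S = (1/2, 1/2)
2. A is the centroid of triangle SUT ⇒ A = (1/6, 1/2)
3. B lies on line WA with WB:BA = 1:5 ⇒ B = (31/36, 1/12)
line BA meets UT at L = (0, 3/5)
A = B + t·(L−B) with t = 25/31, so BA:AL = 25/31:6/31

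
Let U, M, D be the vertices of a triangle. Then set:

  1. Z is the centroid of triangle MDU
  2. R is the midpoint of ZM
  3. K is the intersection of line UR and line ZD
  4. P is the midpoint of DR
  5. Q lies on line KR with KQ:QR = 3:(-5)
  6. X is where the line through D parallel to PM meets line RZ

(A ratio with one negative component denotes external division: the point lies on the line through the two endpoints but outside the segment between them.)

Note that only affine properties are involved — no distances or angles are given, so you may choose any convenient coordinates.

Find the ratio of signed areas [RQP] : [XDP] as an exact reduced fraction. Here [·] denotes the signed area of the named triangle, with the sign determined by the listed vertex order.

Assign U = (0, 0), M = (1, 0), D = (0, 1) — the answer is frame-independent, so this choice is without loss of generality.
1. Z is the centroid of triangle MDU ⇒ Z = (1/3, 1/3)
2. R is the midpoint of ZM ⇒ R = (2/3, 1/6)
3. K is the intersection of line UR and line ZD ⇒ K = (4/9, 1/9)
4. P is the midpoint of DR ⇒ P = (1/3, 7/12)
5. Q lies on line KR with KQ:QR = 3:(-5) ⇒ Q = (1/9, 1/36)
6. X is where the line through D parallel to PM meets line RZ ⇒ X = (4/3, -1/6)
2·[RQP] = -5/18, 2·[XDP] = 1/6
[RQP]:[XDP] = -5/18:1/6 = -5/3

[RQP]:[XDP] = -5/3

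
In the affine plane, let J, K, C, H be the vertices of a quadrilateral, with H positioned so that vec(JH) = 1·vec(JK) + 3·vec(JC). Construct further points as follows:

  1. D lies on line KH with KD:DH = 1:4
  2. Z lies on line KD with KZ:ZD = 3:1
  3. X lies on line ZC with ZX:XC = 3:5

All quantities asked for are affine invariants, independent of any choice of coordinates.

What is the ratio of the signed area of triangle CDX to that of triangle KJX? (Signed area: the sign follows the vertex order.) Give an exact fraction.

[CDX]:[KJX] = 1/7

Choose coordinates J = (0, 0), K = (1, 0), C = (0, 1), H = (1, 3).
1. D lies on line KH with KD:DH = 1:4 ⇒ D = (1, 3/5)
2. Z lies on line KD with KZ:ZD = 3:1 ⇒ Z = (1, 9/20)
3. X lies on line ZC with ZX:XC = 3:5 ⇒ X = (5/8, 21/32)
2·[CDX] = -3/32, 2·[KJX] = -21/32
[CDX]:[KJX] = -3/32:-21/32 = 1/7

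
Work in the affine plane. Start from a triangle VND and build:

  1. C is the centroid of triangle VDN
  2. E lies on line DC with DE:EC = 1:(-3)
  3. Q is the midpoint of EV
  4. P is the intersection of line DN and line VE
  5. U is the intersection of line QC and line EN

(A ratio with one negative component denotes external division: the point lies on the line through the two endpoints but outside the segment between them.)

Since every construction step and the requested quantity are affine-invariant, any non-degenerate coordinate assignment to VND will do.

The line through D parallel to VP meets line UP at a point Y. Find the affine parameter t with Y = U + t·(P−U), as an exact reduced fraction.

Choose coordinates V = (0, 0), N = (1, 0), D = (0, 1).
1. C is the centroid of triangle VDN ⇒ C = (1/3, 1/3)
2. E lies on line DC with DE:EC = 1:(-3) ⇒ E = (-1/6, 4/3)
3. Q is the midpoint of EV ⇒ Q = (-1/12, 2/3)
4. P is the intersection of line DN and line VE ⇒ P = (-1/7, 8/7)
5. U is the intersection of line QC and line EN ⇒ U = (19/12, -2/3)
through D parallel to VP: direction (-1/7, 8/7); meets UP at Y = (1/1008, 125/126)
Y = U + t·(P−U) with t = 11/12

t = 11/12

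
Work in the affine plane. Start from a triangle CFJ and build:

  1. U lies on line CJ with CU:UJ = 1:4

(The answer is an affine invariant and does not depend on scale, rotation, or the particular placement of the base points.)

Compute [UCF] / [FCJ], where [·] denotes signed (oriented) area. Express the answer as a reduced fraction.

[UCF]:[FCJ] = -1/5

Set C = (0, 0), F = (1, 0), J = (0, 1); any affine frame gives the same invariant.
1. U lies on line CJ with CU:UJ = 1:4 ⇒ U = (0, 1/5)
2·[UCF] = 1/5, 2·[FCJ] = -1
[UCF]:[FCJ] = 1/5:-1 = -1/5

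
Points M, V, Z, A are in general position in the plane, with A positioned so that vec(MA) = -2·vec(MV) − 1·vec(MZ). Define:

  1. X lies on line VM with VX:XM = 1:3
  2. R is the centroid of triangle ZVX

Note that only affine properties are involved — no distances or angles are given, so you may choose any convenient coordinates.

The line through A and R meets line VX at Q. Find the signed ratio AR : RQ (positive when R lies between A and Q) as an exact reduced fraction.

AR:RQ = -4

Assign M = (0, 0), V = (1, 0), Z = (0, 1), A = (-2, -1) — the answer is frame-independent, so this choice is without loss of generality.
1. X lies on line VM with VX:XM = 1:3 ⇒ X = (3/4, 0)
2. R is the centroid of triangle ZVX ⇒ R = (7/12, 1/3)
line AR meets VX at Q = (-1/16, 0)
R = A + t·(Q−A) with t = 4/3, so AR:RQ = 4/3:-1/3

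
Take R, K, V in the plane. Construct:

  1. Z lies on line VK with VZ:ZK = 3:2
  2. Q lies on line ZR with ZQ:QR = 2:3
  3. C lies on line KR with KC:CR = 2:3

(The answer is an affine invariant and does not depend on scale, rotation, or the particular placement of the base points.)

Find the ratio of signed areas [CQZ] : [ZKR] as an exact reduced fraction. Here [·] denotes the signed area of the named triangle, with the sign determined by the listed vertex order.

Work in coordinates with R = (0, 0), K = (1, 0), V = (0, 1).
1. Z lies on line VK with VZ:ZK = 3:2 ⇒ Z = (3/5, 2/5)
2. Q lies on line ZR with ZQ:QR = 2:3 ⇒ Q = (9/25, 6/25)
3. C lies on line KR with KC:CR = 2:3 ⇒ C = (3/5, 0)
2·[CQZ] = -12/125, 2·[ZKR] = -2/5
[CQZ]:[ZKR] = -12/125:-2/5 = 6/25

[CQZ]:[ZKR] = 6/25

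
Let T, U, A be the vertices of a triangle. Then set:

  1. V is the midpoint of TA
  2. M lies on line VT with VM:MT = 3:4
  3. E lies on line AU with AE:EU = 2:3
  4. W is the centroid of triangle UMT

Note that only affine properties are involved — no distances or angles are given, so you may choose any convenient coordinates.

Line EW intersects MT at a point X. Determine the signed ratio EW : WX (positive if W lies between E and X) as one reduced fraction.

EW:WX = 1/5

Assign T = (0, 0), U = (1, 0), A = (0, 1) — the answer is frame-independent, so this choice is without loss of generality.
1. V is the midpoint of TA ⇒ V = (0, 1/2)
2. M lies on line VT with VM:MT = 3:4 ⇒ M = (0, 2/7)
3. E lies on line AU with AE:EU = 2:3 ⇒ E = (2/5, 3/5)
4. W is the centroid of triangle UMT ⇒ W = (1/3, 2/21)
line EW meets MT at X = (0, -17/7)
W = E + t·(X−E) with t = 1/6, so EW:WX = 1/6:5/6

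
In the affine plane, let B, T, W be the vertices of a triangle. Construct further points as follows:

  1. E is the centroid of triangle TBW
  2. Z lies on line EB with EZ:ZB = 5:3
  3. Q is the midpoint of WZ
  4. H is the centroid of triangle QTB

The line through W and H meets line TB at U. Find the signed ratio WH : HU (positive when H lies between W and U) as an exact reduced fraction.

WH:HU = 13/3

Assign B = (0, 0), T = (1, 0), W = (0, 1) — the answer is frame-independent, so this choice is without loss of generality.
1. E is the centroid of triangle TBW ⇒ E = (1/3, 1/3)
2. Z lies on line EB with EZ:ZB = 5:3 ⇒ Z = (1/8, 1/8)
3. Q is the midpoint of WZ ⇒ Q = (1/16, 9/16)
4. H is the centroid of triangle QTB ⇒ H = (17/48, 3/16)
line WH meets TB at U = (17/39, 0)
H = W + t·(U−W) with t = 13/16, so WH:HU = 13/16:3/16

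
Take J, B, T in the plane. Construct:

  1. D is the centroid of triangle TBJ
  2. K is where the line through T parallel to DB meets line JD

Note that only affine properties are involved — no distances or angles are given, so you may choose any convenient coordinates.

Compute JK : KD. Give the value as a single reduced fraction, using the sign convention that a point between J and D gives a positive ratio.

Work in coordinates with J = (0, 0), B = (1, 0), T = (0, 1).
1. D is the centroid of triangle TBJ ⇒ D = (1/3, 1/3)
2. K is where the line through T parallel to DB meets line JD ⇒ K = (2/3, 2/3)
K = J + t·(D−J) with t = 2, so JK:KD = t:(1−t) = 2:-1

JK:KD = -2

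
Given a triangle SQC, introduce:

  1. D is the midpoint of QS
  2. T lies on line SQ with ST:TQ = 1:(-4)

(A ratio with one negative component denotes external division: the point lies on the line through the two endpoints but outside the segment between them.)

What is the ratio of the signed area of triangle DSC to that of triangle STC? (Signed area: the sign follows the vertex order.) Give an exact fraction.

[DSC]:[STC] = 3/2

Work in coordinates with S = (0, 0), Q = (1, 0), C = (0, 1).
1. D is the midpoint of QS ⇒ D = (1/2, 0)
2. T lies on line SQ with ST:TQ = 1:(-4) ⇒ T = (-1/3, 0)
2·[DSC] = -1/2, 2·[STC] = -1/3
[DSC]:[STC] = -1/2:-1/3 = 3/2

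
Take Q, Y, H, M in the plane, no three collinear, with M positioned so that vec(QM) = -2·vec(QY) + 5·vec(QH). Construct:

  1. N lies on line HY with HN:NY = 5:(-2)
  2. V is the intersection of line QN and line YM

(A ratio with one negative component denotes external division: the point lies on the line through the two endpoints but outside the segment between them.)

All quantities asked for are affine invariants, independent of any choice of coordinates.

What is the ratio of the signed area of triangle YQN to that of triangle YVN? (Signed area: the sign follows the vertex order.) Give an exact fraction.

[YQN]:[YVN] = 19/4

Set Q = (0, 0), Y = (1, 0), H = (0, 1), M = (-2, 5); any affine frame gives the same invariant.
1. N lies on line HY with HN:NY = 5:(-2) ⇒ N = (5/3, -2/3)
2. V is the intersection of line QN and line YM ⇒ V = (25/19, -10/19)
2·[YQN] = 2/3, 2·[YVN] = 8/57
[YQN]:[YVN] = 2/3:8/57 = 19/4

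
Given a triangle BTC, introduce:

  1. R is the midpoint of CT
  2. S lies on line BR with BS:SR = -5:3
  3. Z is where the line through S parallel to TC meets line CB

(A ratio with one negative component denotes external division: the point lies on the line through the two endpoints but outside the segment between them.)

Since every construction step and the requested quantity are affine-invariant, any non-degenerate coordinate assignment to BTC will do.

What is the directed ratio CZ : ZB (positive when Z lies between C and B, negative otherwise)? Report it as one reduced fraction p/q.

Assign B = (0, 0), T = (1, 0), C = (0, 1) — the answer is frame-independent, so this choice is without loss of generality.
1. R is the midpoint of CT ⇒ R = (1/2, 1/2)
2. S lies on line BR with BS:SR = -5:3 ⇒ S = (5/4, 5/4)
3. Z is where the line through S parallel to TC meets line CB ⇒ Z = (0, 5/2)
Z = C + t·(B−C) with t = -3/2, so CZ:ZB = t:(1−t) = -3/2:5/2

CZ:ZB = -3/5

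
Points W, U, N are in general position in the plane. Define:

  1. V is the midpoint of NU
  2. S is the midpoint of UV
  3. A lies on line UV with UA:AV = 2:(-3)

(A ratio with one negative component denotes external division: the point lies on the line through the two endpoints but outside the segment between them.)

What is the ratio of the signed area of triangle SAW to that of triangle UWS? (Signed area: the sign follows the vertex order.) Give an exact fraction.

[SAW]:[UWS] = 5

Set W = (0, 0), U = (1, 0), N = (0, 1); any affine frame gives the same invariant.
1. V is the midpoint of NU ⇒ V = (1/2, 1/2)
2. S is the midpoint of UV ⇒ S = (3/4, 1/4)
3. A lies on line UV with UA:AV = 2:(-3) ⇒ A = (2, -1)
2·[SAW] = -5/4, 2·[UWS] = -1/4
[SAW]:[UWS] = -5/4:-1/4 = 5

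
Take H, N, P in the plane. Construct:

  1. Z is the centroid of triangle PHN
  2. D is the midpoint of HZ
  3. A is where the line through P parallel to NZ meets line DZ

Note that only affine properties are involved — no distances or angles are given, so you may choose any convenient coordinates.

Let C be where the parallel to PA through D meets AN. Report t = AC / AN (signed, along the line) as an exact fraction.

Assign H = (0, 0), N = (1, 0), P = (0, 1) — the answer is frame-independent, so this choice is without loss of generality.
1. Z is the centroid of triangle PHN ⇒ Z = (1/3, 1/3)
2. D is the midpoint of HZ ⇒ D = (1/6, 1/6)
3. A is where the line through P parallel to NZ meets line DZ ⇒ A = (2/3, 2/3)
through D parallel to PA: direction (2/3, -1/3); meets AN at C = (7/6, -1/3)
C = A + t·(N−A) with t = 3/2

t = 3/2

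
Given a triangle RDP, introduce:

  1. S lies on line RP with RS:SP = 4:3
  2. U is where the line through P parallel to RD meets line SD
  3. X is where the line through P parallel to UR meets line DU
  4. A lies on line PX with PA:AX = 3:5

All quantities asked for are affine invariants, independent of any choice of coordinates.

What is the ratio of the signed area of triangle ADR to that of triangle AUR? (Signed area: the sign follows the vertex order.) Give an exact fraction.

[ADR]:[AUR] = -23/24

Choose coordinates R = (0, 0), D = (1, 0), P = (0, 1).
1. S lies on line RP with RS:SP = 4:3 ⇒ S = (0, 4/7)
2. U is where the line through P parallel to RD meets line SD ⇒ U = (-3/4, 1)
3. X is where the line through P parallel to UR meets line DU ⇒ X = (9/16, 1/4)
4. A lies on line PX with PA:AX = 3:5 ⇒ A = (27/128, 23/32)
2·[ADR] = -23/32, 2·[AUR] = 3/4
[ADR]:[AUR] = -23/32:3/4 = -23/24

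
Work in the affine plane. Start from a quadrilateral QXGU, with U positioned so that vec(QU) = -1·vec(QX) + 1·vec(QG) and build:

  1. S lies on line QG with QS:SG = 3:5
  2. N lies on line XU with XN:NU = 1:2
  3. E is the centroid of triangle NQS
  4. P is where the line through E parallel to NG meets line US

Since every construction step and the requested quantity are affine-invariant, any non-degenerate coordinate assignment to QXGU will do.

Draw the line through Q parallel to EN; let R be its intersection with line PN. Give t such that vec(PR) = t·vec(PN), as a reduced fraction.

Set Q = (0, 0), X = (1, 0), G = (0, 1), U = (-1, 1); any affine frame gives the same invariant.
1. S lies on line QG with QS:SG = 3:5 ⇒ S = (0, 3/8)
2. N lies on line XU with XN:NU = 1:2 ⇒ N = (1/3, 1/3)
3. E is the centroid of triangle NQS ⇒ E = (1/9, 17/72)
4. P is where the line through E parallel to NG meets line US ⇒ P = (2/33, 89/264)
through Q parallel to EN: direction (2/9, 7/72); meets PN at R = (146/195, 511/1560)
R = P + t·(N−P) with t = 164/65

t = 164/65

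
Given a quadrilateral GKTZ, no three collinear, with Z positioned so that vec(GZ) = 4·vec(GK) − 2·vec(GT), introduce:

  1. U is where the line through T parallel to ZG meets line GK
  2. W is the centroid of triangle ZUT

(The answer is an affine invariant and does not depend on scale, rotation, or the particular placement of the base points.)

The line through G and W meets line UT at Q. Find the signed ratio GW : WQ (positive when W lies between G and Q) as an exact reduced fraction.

Assign G = (0, 0), K = (1, 0), T = (0, 1), Z = (4, -2) — the answer is frame-independent, so this choice is without loss of generality.
1. U is where the line through T parallel to ZG meets line GK ⇒ U = (2, 0)
2. W is the centroid of triangle ZUT ⇒ W = (2, -1/3)
line GW meets UT at Q = (3, -1/2)
W = G + t·(Q−G) with t = 2/3, so GW:WQ = 2/3:1/3

GW:WQ = 2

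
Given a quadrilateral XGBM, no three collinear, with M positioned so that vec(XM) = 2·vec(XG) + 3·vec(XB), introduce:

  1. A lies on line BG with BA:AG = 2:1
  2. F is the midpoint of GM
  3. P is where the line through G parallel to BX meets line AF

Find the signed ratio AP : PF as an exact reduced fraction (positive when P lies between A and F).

Set X = (0, 0), G = (1, 0), B = (0, 1), M = (2, 3); any affine frame gives the same invariant.
1. A lies on line BG with BA:AG = 2:1 ⇒ A = (2/3, 1/3)
2. F is the midpoint of GM ⇒ F = (3/2, 3/2)
3. P is where the line through G parallel to BX meets line AF ⇒ P = (1, 4/5)
P = A + t·(F−A) with t = 2/5, so AP:PF = t:(1−t) = 2/5:3/5

AP:PF = 2/3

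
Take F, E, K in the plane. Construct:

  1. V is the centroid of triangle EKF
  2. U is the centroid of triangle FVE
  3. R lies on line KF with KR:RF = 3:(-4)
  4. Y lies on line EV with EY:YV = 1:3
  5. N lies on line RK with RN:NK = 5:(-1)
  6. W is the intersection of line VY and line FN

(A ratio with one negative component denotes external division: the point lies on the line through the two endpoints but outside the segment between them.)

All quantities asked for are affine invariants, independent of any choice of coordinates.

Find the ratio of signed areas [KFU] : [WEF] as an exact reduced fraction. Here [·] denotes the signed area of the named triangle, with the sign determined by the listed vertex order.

Choose coordinates F = (0, 0), E = (1, 0), K = (0, 1).
1. V is the centroid of triangle EKF ⇒ V = (1/3, 1/3)
2. U is the centroid of triangle FVE ⇒ U = (4/9, 1/9)
3. R lies on line KF with KR:RF = 3:(-4) ⇒ R = (0, 4)
4. Y lies on line EV with EY:YV = 1:3 ⇒ Y = (5/6, 1/12)
5. N lies on line RK with RN:NK = 5:(-1) ⇒ N = (0, 1/4)
6. W is the intersection of line VY and line FN ⇒ W = (0, 1/2)
2·[KFU] = 4/9, 2·[WEF] = -1/2
[KFU]:[WEF] = 4/9:-1/2 = -8/9

[KFU]:[WEF] = -8/9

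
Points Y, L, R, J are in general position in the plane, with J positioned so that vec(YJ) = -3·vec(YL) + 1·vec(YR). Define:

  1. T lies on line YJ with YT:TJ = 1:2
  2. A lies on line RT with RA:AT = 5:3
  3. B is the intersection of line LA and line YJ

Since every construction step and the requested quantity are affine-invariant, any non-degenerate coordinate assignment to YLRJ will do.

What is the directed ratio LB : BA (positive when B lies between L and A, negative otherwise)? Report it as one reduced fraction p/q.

LB:BA = -8/9

Assign Y = (0, 0), L = (1, 0), R = (0, 1), J = (-3, 1) — the answer is frame-independent, so this choice is without loss of generality.
1. T lies on line YJ with YT:TJ = 1:2 ⇒ T = (-1, 1/3)
2. A lies on line RT with RA:AT = 5:3 ⇒ A = (-5/8, 7/12)
3. B is the intersection of line LA and line YJ ⇒ B = (14, -14/3)
B = L + t·(A−L) with t = -8, so LB:BA = t:(1−t) = -8:9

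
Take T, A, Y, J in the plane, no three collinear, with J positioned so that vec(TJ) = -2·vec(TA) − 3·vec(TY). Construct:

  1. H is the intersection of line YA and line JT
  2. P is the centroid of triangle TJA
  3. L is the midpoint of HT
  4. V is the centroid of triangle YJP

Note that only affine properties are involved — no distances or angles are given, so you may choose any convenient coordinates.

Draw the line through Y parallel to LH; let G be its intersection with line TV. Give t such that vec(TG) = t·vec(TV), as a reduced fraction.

Work in coordinates with T = (0, 0), A = (1, 0), Y = (0, 1), J = (-2, -3).
1. H is the intersection of line YA and line JT ⇒ H = (2/5, 3/5)
2. P is the centroid of triangle TJA ⇒ P = (-1/3, -1)
3. L is the midpoint of HT ⇒ L = (1/5, 3/10)
4. V is the centroid of triangle YJP ⇒ V = (-7/9, -1)
through Y parallel to LH: direction (1/5, 3/10); meets TV at G = (-14/3, -6)
G = T + t·(V−T) with t = 6

t = 6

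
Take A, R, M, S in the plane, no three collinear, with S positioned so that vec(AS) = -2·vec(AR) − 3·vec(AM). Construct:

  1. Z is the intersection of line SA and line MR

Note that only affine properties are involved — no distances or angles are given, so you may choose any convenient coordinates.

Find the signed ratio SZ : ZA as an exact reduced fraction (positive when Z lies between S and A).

SZ:ZA = -6

Choose coordinates A = (0, 0), R = (1, 0), M = (0, 1), S = (-2, -3).
1. Z is the intersection of line SA and line MR ⇒ Z = (2/5, 3/5)
Z = S + t·(A−S) with t = 6/5, so SZ:ZA = t:(1−t) = 6/5:-1/5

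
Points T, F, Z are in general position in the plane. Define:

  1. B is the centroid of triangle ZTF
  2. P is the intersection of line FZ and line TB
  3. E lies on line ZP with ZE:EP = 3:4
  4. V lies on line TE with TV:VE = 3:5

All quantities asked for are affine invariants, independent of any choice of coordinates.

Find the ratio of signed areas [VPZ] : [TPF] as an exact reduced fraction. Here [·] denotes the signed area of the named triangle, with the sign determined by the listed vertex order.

Choose coordinates T = (0, 0), F = (1, 0), Z = (0, 1).
1. B is the centroid of triangle ZTF ⇒ B = (1/3, 1/3)
2. P is the intersection of line FZ and line TB ⇒ P = (1/2, 1/2)
3. E lies on line ZP with ZE:EP = 3:4 ⇒ E = (3/14, 11/14)
4. V lies on line TE with TV:VE = 3:5 ⇒ V = (9/112, 33/112)
2·[VPZ] = 5/16, 2·[TPF] = -1/2
[VPZ]:[TPF] = 5/16:-1/2 = -5/8

[VPZ]:[TPF] = -5/8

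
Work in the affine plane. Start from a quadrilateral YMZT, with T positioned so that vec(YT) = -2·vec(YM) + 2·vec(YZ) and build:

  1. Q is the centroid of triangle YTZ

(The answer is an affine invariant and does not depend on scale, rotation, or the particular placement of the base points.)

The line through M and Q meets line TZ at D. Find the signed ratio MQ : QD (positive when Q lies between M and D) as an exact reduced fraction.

MQ:QD = 1/2

Choose coordinates Y = (0, 0), M = (1, 0), Z = (0, 1), T = (-2, 2).
1. Q is the centroid of triangle YTZ ⇒ Q = (-2/3, 1)
line MQ meets TZ at D = (-4, 3)
Q = M + t·(D−M) with t = 1/3, so MQ:QD = 1/3:2/3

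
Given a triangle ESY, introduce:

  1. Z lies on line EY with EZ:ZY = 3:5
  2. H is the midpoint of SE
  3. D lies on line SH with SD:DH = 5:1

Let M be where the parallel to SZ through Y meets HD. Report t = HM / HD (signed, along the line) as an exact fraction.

t = 26

Set E = (0, 0), S = (1, 0), Y = (0, 1); any affine frame gives the same invariant.
1. Z lies on line EY with EZ:ZY = 3:5 ⇒ Z = (0, 3/8)
2. H is the midpoint of SE ⇒ H = (1/2, 0)
3. D lies on line SH with SD:DH = 5:1 ⇒ D = (7/12, 0)
through Y parallel to SZ: direction (-1, 3/8); meets HD at M = (8/3, 0)
M = H + t·(D−H) with t = 26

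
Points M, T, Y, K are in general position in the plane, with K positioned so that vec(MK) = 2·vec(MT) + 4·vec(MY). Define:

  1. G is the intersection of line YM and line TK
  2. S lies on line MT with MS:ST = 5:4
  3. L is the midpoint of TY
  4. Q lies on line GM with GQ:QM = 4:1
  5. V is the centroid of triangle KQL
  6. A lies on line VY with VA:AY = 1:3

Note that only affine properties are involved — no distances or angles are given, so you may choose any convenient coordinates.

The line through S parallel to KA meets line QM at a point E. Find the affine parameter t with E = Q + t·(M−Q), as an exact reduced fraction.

Choose coordinates M = (0, 0), T = (1, 0), Y = (0, 1), K = (2, 4).
1. G is the intersection of line YM and line TK ⇒ G = (0, -4)
2. S lies on line MT with MS:ST = 5:4 ⇒ S = (5/9, 0)
3. L is the midpoint of TY ⇒ L = (1/2, 1/2)
4. Q lies on line GM with GQ:QM = 4:1 ⇒ Q = (0, -4/5)
5. V is the centroid of triangle KQL ⇒ V = (5/6, 37/30)
6. A lies on line VY with VA:AY = 1:3 ⇒ A = (5/8, 47/40)
through S parallel to KA: direction (-11/8, -113/40); meets QM at E = (0, -113/99)
E = Q + t·(M−Q) with t = -169/396

t = -169/396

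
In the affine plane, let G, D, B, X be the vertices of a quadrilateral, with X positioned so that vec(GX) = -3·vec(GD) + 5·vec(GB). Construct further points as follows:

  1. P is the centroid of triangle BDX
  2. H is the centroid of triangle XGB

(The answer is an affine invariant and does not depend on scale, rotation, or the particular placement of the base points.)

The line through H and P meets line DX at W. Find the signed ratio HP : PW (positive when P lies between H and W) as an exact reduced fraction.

Assign G = (0, 0), D = (1, 0), B = (0, 1), X = (-3, 5) — the answer is frame-independent, so this choice is without loss of generality.
1. P is the centroid of triangle BDX ⇒ P = (-2/3, 2)
2. H is the centroid of triangle XGB ⇒ H = (-1, 2)
line HP meets DX at W = (-3/5, 2)
P = H + t·(W−H) with t = 5/6, so HP:PW = 5/6:1/6

HP:PW = 5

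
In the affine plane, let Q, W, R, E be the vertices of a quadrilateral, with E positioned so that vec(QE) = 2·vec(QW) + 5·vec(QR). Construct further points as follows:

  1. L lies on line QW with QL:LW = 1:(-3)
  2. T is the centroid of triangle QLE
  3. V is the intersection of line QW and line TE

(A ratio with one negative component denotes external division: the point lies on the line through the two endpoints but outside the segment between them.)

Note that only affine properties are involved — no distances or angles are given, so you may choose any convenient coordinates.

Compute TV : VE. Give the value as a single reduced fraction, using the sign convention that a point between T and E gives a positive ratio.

TV:VE = -1/3

Set Q = (0, 0), W = (1, 0), R = (0, 1), E = (2, 5); any affine frame gives the same invariant.
1. L lies on line QW with QL:LW = 1:(-3) ⇒ L = (-1/2, 0)
2. T is the centroid of triangle QLE ⇒ T = (1/2, 5/3)
3. V is the intersection of line QW and line TE ⇒ V = (-1/4, 0)
V = T + t·(E−T) with t = -1/2, so TV:VE = t:(1−t) = -1/2:3/2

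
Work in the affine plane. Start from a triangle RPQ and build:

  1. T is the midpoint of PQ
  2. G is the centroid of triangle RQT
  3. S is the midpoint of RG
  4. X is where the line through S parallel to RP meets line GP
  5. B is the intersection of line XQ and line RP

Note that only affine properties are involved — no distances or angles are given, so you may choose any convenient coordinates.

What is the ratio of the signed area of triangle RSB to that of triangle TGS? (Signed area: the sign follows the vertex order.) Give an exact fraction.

[RSB]:[TGS] = -7/3

Choose coordinates R = (0, 0), P = (1, 0), Q = (0, 1).
1. T is the midpoint of PQ ⇒ T = (1/2, 1/2)
2. G is the centroid of triangle RQT ⇒ G = (1/6, 1/2)
3. S is the midpoint of RG ⇒ S = (1/12, 1/4)
4. X is where the line through S parallel to RP meets line GP ⇒ X = (7/12, 1/4)
5. B is the intersection of line XQ and line RP ⇒ B = (7/9, 0)
2·[RSB] = -7/36, 2·[TGS] = 1/12
[RSB]:[TGS] = -7/36:1/12 = -7/3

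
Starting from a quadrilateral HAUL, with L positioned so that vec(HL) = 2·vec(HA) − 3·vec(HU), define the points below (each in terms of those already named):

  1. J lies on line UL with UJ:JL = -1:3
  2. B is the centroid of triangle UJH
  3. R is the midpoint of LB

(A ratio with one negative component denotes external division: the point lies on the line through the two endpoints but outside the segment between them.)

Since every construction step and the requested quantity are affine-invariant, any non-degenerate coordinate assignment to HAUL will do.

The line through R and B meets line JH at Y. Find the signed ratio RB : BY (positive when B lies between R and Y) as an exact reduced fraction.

RB:BY = 4

Assign H = (0, 0), A = (1, 0), U = (0, 1), L = (2, -3) — the answer is frame-independent, so this choice is without loss of generality.
1. J lies on line UL with UJ:JL = -1:3 ⇒ J = (-1, 3)
2. B is the centroid of triangle UJH ⇒ B = (-1/3, 4/3)
3. R is the midpoint of LB ⇒ R = (5/6, -5/6)
line RB meets JH at Y = (-5/8, 15/8)
B = R + t·(Y−R) with t = 4/5, so RB:BY = 4/5:1/5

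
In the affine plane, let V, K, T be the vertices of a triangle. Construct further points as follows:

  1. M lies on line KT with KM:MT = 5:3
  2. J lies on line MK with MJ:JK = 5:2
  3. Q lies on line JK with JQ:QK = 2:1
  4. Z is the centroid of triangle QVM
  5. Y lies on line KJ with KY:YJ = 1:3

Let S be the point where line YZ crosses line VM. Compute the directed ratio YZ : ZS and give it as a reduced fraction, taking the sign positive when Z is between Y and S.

YZ:ZS = 79/38

Work in coordinates with V = (0, 0), K = (1, 0), T = (0, 1).
1. M lies on line KT with KM:MT = 5:3 ⇒ M = (3/8, 5/8)
2. J lies on line MK with MJ:JK = 5:2 ⇒ J = (23/28, 5/28)
3. Q lies on line JK with JQ:QK = 2:1 ⇒ Q = (79/84, 5/84)
4. Z is the centroid of triangle QVM ⇒ Z = (221/504, 115/504)
5. Y lies on line KJ with KY:YJ = 1:3 ⇒ Y = (107/112, 5/112)
line YZ meets VM at S = (15/79, 25/79)
Z = Y + t·(S−Y) with t = 79/117, so YZ:ZS = 79/117:38/117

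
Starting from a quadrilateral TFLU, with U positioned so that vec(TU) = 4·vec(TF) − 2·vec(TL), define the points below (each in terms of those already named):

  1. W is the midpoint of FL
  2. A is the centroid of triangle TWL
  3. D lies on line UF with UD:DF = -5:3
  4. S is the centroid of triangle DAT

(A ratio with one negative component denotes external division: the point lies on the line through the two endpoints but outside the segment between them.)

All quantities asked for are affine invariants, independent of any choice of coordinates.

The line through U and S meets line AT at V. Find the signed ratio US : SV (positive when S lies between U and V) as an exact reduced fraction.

Work in coordinates with T = (0, 0), F = (1, 0), L = (0, 1), U = (4, -2).
1. W is the midpoint of FL ⇒ W = (1/2, 1/2)
2. A is the centroid of triangle TWL ⇒ A = (1/6, 1/2)
3. D lies on line UF with UD:DF = -5:3 ⇒ D = (-7/2, 3)
4. S is the centroid of triangle DAT ⇒ S = (-10/9, 7/6)
line US meets AT at V = (44/333, 44/111)
S = U + t·(V−U) with t = 37/28, so US:SV = 37/28:-9/28

US:SV = -37/9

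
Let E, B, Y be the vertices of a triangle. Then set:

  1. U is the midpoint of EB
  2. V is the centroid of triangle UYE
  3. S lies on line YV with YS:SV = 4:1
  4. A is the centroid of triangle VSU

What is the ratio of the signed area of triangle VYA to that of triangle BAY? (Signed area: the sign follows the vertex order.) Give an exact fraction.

[VYA]:[BAY] = 5/42

Choose coordinates E = (0, 0), B = (1, 0), Y = (0, 1).
1. U is the midpoint of EB ⇒ U = (1/2, 0)
2. V is the centroid of triangle UYE ⇒ V = (1/6, 1/3)
3. S lies on line YV with YS:SV = 4:1 ⇒ S = (2/15, 7/15)
4. A is the centroid of triangle VSU ⇒ A = (4/15, 4/15)
2·[VYA] = -1/18, 2·[BAY] = -7/15
[VYA]:[BAY] = -1/18:-7/15 = 5/42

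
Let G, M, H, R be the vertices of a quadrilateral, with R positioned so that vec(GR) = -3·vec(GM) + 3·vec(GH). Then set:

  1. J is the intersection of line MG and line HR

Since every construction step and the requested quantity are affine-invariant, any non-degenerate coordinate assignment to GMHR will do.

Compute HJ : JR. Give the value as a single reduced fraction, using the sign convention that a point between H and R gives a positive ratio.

HJ:JR = -1/3

Assign G = (0, 0), M = (1, 0), H = (0, 1), R = (-3, 3) — the answer is frame-independent, so this choice is without loss of generality.
1. J is the intersection of line MG and line HR ⇒ J = (3/2, 0)
J = H + t·(R−H) with t = -1/2, so HJ:JR = t:(1−t) = -1/2:3/2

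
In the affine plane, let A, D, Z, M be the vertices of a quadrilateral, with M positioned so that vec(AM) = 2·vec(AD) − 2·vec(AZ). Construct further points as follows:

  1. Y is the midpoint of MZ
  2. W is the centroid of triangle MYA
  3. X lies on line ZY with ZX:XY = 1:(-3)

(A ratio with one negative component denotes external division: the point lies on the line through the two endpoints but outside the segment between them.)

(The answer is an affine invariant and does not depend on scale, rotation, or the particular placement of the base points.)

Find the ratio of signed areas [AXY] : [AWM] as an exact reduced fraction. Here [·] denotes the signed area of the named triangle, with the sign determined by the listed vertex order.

[AXY]:[AWM] = 9/2

Work in coordinates with A = (0, 0), D = (1, 0), Z = (0, 1), M = (2, -2).
1. Y is the midpoint of MZ ⇒ Y = (1, -1/2)
2. W is the centroid of triangle MYA ⇒ W = (1, -5/6)
3. X lies on line ZY with ZX:XY = 1:(-3) ⇒ X = (-1/2, 7/4)
2·[AXY] = -3/2, 2·[AWM] = -1/3
[AXY]:[AWM] = -3/2:-1/3 = 9/2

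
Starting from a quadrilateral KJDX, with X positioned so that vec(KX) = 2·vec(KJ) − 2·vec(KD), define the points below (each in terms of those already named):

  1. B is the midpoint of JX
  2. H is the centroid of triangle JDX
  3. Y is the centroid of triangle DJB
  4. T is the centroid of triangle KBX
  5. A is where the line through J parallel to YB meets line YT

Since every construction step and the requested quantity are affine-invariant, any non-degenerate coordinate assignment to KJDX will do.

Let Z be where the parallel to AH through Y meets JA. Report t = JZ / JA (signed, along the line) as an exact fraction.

t = 5/4

Choose coordinates K = (0, 0), J = (1, 0), D = (0, 1), X = (2, -2).
1. B is the midpoint of JX ⇒ B = (3/2, -1)
2. H is the centroid of triangle JDX ⇒ H = (1, -1/3)
3. Y is the centroid of triangle DJB ⇒ Y = (5/6, 0)
4. T is the centroid of triangle KBX ⇒ T = (7/6, -1)
5. A is where the line through J parallel to YB meets line YT ⇒ A = (2/3, 1/2)
through Y parallel to AH: direction (1/3, -5/6); meets JA at Z = (7/12, 5/8)
Z = J + t·(A−J) with t = 5/4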